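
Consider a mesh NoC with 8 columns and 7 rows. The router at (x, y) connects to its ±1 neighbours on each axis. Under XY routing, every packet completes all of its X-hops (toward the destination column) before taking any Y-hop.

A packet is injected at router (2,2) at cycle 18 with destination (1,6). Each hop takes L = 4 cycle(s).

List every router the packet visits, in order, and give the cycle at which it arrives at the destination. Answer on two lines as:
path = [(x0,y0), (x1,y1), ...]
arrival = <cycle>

path = [(2,2), (1,2), (1,3), (1,4), (1,5), (1,6)]
arrival = 38

src (2,2)  cyc=18
W→(1,2)  cyc=22
N→(1,3)  cyc=26
N→(1,4)  cyc=30
N→(1,5)  cyc=34
N→(1,6)  cyc=38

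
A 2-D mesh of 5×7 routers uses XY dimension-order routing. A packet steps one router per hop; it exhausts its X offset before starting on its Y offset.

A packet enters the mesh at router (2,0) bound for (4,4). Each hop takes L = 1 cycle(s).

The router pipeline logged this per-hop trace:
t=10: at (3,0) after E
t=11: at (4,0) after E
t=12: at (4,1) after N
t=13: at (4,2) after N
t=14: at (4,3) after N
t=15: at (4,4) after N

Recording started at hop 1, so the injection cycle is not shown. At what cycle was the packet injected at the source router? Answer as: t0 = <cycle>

cyc[1] = 10 and cyc[k] = t0 + k·L for every k.
So t0 = 10 − 1·1 = 9.

t0 = 9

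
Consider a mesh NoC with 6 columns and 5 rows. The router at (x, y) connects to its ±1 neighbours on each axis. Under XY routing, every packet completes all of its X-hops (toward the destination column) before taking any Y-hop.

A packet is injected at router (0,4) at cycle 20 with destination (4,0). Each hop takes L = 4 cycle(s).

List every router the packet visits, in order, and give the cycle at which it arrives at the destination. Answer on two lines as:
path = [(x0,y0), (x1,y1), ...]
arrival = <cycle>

path = [(0,4), (1,4), (2,4), (3,4), (4,4), (4,3), (4,2), (4,1), (4,0)]
arrival = 52

t=20: at (0,4)
t=24: at (1,4) after E
t=28: at (2,4) after E
t=32: at (3,4) after E
t=36: at (4,4) after E
t=40: at (4,3) after S
t=44: at (4,2) after S
t=48: at (4,1) after S
t=52: at (4,0) after S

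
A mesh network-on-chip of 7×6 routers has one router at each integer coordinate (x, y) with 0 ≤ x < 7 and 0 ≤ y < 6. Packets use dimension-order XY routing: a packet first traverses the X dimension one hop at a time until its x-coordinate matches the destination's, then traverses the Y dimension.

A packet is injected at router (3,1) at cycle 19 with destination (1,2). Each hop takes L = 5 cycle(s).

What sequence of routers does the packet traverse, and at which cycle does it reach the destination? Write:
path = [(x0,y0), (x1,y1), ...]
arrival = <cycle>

path = [(3,1), (2,1), (1,1), (1,2)]
arrival = 34

t=19: at (3,1)
t=24: at (2,1) after W
t=29: at (1,1) after W
t=34: at (1,2) after N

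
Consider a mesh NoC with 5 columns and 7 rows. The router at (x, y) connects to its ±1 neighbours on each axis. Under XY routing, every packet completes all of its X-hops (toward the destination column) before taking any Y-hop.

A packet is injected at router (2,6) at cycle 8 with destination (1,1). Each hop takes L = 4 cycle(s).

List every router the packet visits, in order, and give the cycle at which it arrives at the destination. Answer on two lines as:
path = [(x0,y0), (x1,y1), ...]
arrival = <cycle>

#0 — 2,6 | c8
#1 — 1,6 | c12 | W
#2 — 1,5 | c16 | S
#3 — 1,4 | c20 | S
#4 — 1,3 | c24 | S
#5 — 1,2 | c28 | S
#6 — 1,1 | c32 | S

path = [(2,6), (1,6), (1,5), (1,4), (1,3), (1,2), (1,1)]
arrival = 32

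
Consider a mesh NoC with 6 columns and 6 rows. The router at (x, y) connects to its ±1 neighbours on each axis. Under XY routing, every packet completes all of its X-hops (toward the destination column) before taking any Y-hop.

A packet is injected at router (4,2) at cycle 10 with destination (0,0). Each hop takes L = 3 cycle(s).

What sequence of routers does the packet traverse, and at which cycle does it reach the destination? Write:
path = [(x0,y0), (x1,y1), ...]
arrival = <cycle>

path = [(4,2), (3,2), (2,2), (1,2), (0,2), (0,1), (0,0)]
arrival = 28

  0. router=(4,2) cycle=10 (inject)
  1. router=(3,2) cycle=13 dir=W
  2. router=(2,2) cycle=16 dir=W
  3. router=(1,2) cycle=19 dir=W
  4. router=(0,2) cycle=22 dir=W
  5. router=(0,1) cycle=25 dir=S
  6. router=(0,0) cycle=28 dir=S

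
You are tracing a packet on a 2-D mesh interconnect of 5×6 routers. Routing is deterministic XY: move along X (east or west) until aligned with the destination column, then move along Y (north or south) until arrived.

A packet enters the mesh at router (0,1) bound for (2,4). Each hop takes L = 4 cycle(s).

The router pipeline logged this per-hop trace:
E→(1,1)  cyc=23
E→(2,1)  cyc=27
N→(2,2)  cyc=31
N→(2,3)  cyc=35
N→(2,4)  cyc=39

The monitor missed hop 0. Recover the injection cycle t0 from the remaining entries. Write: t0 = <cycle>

At hop 1 the cycle is 23; in general cyc_k = t0 + kL.
Therefore t0 = 23 − L = 19.

t0 = 19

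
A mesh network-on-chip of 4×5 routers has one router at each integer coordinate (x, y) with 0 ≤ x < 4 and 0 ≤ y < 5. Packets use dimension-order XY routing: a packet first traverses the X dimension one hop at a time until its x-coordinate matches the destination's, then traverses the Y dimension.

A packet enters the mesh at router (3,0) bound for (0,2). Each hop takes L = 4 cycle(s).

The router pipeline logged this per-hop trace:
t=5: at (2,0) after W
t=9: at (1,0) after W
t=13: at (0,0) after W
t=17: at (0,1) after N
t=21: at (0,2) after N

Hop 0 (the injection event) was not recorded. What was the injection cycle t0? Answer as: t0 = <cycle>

t0 = 1

The first recorded entry is hop 1 at cycle 5.
So t0 = 5 − 1·4 = 1.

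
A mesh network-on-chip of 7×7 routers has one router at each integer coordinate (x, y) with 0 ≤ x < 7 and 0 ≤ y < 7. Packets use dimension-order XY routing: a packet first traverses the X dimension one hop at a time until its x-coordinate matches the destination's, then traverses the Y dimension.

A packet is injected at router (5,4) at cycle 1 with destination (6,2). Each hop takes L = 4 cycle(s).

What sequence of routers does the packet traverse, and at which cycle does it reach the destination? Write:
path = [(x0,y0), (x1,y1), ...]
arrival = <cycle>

path = [(5,4), (6,4), (6,3), (6,2)]
arrival = 13

#0 — 5,4 | c1
#1 — 6,4 | c5 | E
#2 — 6,3 | c9 | S
#3 — 6,2 | c13 | S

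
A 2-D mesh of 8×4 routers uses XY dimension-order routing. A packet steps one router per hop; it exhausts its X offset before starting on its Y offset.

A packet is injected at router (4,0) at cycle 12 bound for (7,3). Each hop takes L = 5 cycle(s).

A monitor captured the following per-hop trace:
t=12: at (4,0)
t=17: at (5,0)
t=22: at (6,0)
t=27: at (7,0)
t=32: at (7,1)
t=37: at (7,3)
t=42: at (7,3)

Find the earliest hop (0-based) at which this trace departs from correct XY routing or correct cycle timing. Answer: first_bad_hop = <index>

check 1→ d=(1,0) cyc+5: ok
check 2→ d=(1,0) cyc+5: ok
check 3→ d=(1,0) cyc+5: ok
check 4→ d=(0,1) cyc+5: ok
check 5→ d=(0,2) cyc+5: BAD: non-unit step

first_bad_hop = 5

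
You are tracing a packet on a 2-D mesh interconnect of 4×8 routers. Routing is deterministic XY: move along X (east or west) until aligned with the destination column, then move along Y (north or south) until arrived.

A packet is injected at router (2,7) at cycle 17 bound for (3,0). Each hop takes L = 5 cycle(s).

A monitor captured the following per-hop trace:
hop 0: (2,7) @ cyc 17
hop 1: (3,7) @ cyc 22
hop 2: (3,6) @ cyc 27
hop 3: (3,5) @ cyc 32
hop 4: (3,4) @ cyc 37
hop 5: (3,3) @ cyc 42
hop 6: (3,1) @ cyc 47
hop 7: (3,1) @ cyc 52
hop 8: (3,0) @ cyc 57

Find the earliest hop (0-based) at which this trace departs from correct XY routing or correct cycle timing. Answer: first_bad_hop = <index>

first_bad_hop = 6

check 1→ d=(1,0) cyc+5: ok
check 2→ d=(0,-1) cyc+5: ok
check 3→ d=(0,-1) cyc+5: ok
check 4→ d=(0,-1) cyc+5: ok
check 5→ d=(0,-1) cyc+5: ok
check 6→ d=(0,-2) cyc+5: BAD: non-unit step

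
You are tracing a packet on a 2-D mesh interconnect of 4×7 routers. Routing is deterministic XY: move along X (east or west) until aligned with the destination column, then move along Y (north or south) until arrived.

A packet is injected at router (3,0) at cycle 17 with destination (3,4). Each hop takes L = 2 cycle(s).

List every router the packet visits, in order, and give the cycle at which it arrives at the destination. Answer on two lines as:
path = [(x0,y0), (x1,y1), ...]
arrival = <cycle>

path = [(3,0), (3,1), (3,2), (3,3), (3,4)]
arrival = 25

hop 0: (3,0) @ cyc 17
hop 1: (3,1) @ cyc 19  [N]
hop 2: (3,2) @ cyc 21  [N]
hop 3: (3,3) @ cyc 23  [N]
hop 4: (3,4) @ cyc 25  [N]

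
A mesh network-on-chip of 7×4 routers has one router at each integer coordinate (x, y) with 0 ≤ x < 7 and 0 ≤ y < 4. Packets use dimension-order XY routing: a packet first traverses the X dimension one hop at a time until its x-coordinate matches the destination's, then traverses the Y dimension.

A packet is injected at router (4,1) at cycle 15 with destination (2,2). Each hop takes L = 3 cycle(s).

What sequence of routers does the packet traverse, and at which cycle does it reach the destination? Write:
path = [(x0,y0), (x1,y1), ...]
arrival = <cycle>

src (4,1)  cyc=15
W→(3,1)  cyc=18
W→(2,1)  cyc=21
N→(2,2)  cyc=24

path = [(4,1), (3,1), (2,1), (2,2)]
arrival = 24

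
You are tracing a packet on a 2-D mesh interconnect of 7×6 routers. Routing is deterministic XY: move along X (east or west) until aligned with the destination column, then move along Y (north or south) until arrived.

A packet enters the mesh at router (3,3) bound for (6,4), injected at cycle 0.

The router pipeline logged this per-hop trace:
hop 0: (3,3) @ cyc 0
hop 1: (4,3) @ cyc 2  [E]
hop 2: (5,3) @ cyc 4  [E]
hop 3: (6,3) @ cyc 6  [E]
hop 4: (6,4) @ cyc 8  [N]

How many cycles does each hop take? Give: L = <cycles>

L = 2

Δcyc across hop 0→1: 2 − 0 = 2.
Per-hop latency L = Δcyc = 2.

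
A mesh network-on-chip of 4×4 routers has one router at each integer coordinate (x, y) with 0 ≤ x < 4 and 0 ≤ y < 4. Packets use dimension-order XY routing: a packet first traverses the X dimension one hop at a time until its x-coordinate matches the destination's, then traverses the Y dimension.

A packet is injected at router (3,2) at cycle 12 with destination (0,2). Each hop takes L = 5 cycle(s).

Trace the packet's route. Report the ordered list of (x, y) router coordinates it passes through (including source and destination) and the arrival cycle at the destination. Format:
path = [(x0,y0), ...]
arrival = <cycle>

path = [(3,2), (2,2), (1,2), (0,2)]
arrival = 27

[0] x=3 y=2 t=12
[1] x=2 y=2 t=17 →W
[2] x=1 y=2 t=22 →W
[3] x=0 y=2 t=27 →W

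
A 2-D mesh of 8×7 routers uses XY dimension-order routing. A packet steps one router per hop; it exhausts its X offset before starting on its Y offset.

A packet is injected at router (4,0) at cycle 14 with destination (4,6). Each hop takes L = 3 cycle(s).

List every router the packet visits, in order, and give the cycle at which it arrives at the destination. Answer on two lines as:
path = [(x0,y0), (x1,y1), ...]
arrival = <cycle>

path = [(4,0), (4,1), (4,2), (4,3), (4,4), (4,5), (4,6)]
arrival = 32

  0. router=(4,0) cycle=14 (inject)
  1. router=(4,1) cycle=17 dir=N
  2. router=(4,2) cycle=20 dir=N
  3. router=(4,3) cycle=23 dir=N
  4. router=(4,4) cycle=26 dir=N
  5. router=(4,5) cycle=29 dir=N
  6. router=(4,6) cycle=32 dir=N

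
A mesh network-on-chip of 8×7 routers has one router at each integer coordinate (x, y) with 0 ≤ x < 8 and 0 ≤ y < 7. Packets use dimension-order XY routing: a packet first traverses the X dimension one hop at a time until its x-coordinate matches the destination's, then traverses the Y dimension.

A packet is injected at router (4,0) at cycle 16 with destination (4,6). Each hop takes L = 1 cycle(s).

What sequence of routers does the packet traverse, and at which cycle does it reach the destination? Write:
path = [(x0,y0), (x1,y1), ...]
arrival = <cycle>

path = [(4,0), (4,1), (4,2), (4,3), (4,4), (4,5), (4,6)]
arrival = 22

hop 0: (4,0) @ cyc 16
hop 1: (4,1) @ cyc 17  [N]
hop 2: (4,2) @ cyc 18  [N]
hop 3: (4,3) @ cyc 19  [N]
hop 4: (4,4) @ cyc 20  [N]
hop 5: (4,5) @ cyc 21  [N]
hop 6: (4,6) @ cyc 22  [N]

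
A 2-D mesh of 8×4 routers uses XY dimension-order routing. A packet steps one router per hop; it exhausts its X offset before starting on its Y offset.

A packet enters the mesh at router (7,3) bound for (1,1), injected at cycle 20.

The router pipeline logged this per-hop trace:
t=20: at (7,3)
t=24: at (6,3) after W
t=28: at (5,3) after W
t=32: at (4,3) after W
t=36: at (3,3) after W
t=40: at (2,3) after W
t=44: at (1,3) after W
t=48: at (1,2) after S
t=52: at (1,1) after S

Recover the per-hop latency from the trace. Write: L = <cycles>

Δcyc across hop 0→1: 24 − 20 = 4.
Per-hop latency L = Δcyc = 4.

L = 4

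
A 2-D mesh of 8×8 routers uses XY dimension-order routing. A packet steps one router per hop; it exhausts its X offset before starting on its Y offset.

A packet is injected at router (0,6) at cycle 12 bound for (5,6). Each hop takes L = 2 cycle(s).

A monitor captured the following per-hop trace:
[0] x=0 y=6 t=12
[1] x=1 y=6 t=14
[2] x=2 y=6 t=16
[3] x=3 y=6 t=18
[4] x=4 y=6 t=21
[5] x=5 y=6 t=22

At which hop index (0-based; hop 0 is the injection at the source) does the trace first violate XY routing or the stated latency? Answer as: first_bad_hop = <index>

first_bad_hop = 4

hop 1: step (+1,+0), +2 cyc — ok
hop 2: step (+1,+0), +2 cyc — ok
hop 3: step (+1,+0), +2 cyc — ok
hop 4: step (+1,+0), +3 cyc — BAD: Δcyc=3≠L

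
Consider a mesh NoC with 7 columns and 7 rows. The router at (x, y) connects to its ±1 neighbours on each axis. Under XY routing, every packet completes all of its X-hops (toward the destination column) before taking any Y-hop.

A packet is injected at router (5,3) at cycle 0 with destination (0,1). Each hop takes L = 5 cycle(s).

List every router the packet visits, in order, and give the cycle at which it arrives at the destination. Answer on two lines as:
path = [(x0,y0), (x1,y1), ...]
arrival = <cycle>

hop 0: (5,3) @ cyc 0
hop 1: (4,3) @ cyc 5  [W]
hop 2: (3,3) @ cyc 10  [W]
hop 3: (2,3) @ cyc 15  [W]
hop 4: (1,3) @ cyc 20  [W]
hop 5: (0,3) @ cyc 25  [W]
hop 6: (0,2) @ cyc 30  [S]
hop 7: (0,1) @ cyc 35  [S]

path = [(5,3), (4,3), (3,3), (2,3), (1,3), (0,3), (0,2), (0,1)]
arrival = 35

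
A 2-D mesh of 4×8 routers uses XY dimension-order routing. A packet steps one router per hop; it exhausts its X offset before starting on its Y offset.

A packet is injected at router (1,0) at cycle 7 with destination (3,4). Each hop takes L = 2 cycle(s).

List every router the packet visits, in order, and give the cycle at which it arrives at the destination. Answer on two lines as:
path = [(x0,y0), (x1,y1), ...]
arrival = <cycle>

hop 0: (1,0) @ cyc 7
hop 1: (2,0) @ cyc 9  [E]
hop 2: (3,0) @ cyc 11  [E]
hop 3: (3,1) @ cyc 13  [N]
hop 4: (3,2) @ cyc 15  [N]
hop 5: (3,3) @ cyc 17  [N]
hop 6: (3,4) @ cyc 19  [N]

path = [(1,0), (2,0), (3,0), (3,1), (3,2), (3,3), (3,4)]
arrival = 19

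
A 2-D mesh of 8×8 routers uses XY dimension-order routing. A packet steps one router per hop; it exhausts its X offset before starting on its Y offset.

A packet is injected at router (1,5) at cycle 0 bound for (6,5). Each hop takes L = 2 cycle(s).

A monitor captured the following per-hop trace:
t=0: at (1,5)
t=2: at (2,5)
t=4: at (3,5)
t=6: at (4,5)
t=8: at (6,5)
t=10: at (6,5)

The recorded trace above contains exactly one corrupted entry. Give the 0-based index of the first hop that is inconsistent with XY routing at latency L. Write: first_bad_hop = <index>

[1] (+1,+0) / 2c ⇒ ok
[2] (+1,+0) / 2c ⇒ ok
[3] (+1,+0) / 2c ⇒ ok
[4] (+2,+0) / 2c ⇒ BAD: non-unit step

first_bad_hop = 4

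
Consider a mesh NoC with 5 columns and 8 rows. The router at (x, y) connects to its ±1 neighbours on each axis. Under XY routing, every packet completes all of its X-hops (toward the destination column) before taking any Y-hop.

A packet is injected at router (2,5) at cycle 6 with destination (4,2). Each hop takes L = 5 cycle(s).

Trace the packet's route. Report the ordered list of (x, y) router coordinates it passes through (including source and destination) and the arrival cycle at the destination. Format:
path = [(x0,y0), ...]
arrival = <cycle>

[0] x=2 y=5 t=6
[1] x=3 y=5 t=11 →E
[2] x=4 y=5 t=16 →E
[3] x=4 y=4 t=21 →S
[4] x=4 y=3 t=26 →S
[5] x=4 y=2 t=31 →S

path = [(2,5), (3,5), (4,5), (4,4), (4,3), (4,2)]
arrival = 31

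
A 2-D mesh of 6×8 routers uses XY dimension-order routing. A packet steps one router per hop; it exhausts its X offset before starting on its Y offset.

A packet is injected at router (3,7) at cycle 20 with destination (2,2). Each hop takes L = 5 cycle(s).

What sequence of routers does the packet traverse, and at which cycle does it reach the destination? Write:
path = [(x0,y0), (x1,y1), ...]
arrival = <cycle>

hop 0: (3,7) @ cyc 20
hop 1: (2,7) @ cyc 25  [W]
hop 2: (2,6) @ cyc 30  [S]
hop 3: (2,5) @ cyc 35  [S]
hop 4: (2,4) @ cyc 40  [S]
hop 5: (2,3) @ cyc 45  [S]
hop 6: (2,2) @ cyc 50  [S]

path = [(3,7), (2,7), (2,6), (2,5), (2,4), (2,3), (2,2)]
arrival = 50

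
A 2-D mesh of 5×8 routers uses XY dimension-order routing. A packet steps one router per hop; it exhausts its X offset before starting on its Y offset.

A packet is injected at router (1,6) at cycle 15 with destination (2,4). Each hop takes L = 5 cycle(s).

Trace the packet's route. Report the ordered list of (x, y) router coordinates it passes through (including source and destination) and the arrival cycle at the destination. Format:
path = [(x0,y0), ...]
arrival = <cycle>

  0. router=(1,6) cycle=15 (inject)
  1. router=(2,6) cycle=20 dir=E
  2. router=(2,5) cycle=25 dir=S
  3. router=(2,4) cycle=30 dir=S

path = [(1,6), (2,6), (2,5), (2,4)]
arrival = 30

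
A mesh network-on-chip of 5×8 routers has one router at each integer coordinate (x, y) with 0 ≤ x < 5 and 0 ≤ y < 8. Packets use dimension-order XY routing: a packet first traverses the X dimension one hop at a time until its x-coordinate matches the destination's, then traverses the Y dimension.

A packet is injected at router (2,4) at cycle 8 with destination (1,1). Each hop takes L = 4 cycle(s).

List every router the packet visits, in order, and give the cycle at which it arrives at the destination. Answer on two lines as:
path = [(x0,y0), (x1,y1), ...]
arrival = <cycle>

[0] x=2 y=4 t=8
[1] x=1 y=4 t=12 →W
[2] x=1 y=3 t=16 →S
[3] x=1 y=2 t=20 →S
[4] x=1 y=1 t=24 →S

path = [(2,4), (1,4), (1,3), (1,2), (1,1)]
arrival = 24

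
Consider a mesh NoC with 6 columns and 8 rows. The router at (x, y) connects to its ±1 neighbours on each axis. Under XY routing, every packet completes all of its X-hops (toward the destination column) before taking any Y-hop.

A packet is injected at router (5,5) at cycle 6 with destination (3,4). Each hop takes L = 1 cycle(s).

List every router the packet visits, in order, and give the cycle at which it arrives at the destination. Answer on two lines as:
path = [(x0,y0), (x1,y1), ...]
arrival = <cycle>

src (5,5)  cyc=6
W→(4,5)  cyc=7
W→(3,5)  cyc=8
S→(3,4)  cyc=9

path = [(5,5), (4,5), (3,5), (3,4)]
arrival = 9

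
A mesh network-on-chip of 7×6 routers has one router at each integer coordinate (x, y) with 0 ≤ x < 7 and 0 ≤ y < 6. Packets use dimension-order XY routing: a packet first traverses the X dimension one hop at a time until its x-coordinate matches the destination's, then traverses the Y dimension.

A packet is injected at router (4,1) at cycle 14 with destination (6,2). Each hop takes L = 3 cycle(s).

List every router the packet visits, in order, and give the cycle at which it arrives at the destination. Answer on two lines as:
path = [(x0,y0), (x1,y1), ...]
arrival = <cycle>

path = [(4,1), (5,1), (6,1), (6,2)]
arrival = 23

src (4,1)  cyc=14
E→(5,1)  cyc=17
E→(6,1)  cyc=20
N→(6,2)  cyc=23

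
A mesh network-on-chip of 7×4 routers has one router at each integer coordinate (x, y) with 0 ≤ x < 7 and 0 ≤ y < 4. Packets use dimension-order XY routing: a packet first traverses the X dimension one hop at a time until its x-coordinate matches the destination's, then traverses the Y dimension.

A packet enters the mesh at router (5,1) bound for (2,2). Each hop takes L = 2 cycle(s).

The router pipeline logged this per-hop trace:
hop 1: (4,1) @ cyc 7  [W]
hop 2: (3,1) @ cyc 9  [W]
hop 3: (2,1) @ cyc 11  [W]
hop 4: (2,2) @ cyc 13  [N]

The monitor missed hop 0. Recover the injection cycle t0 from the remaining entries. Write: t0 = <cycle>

t0 = 5

Hop 1 reached at cycle 7; hop k is at t0 + k·L.
t0 = cyc[1] − L = 7 − 2 = 5.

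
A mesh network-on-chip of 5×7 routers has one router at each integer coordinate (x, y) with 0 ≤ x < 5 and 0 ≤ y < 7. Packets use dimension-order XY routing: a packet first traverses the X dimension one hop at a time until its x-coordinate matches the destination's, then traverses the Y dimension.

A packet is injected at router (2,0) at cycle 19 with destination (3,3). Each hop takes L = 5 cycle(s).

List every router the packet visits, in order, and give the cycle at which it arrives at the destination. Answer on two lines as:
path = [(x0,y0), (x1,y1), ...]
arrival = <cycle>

path = [(2,0), (3,0), (3,1), (3,2), (3,3)]
arrival = 39

src (2,0)  cyc=19
E→(3,0)  cyc=24
N→(3,1)  cyc=29
N→(3,2)  cyc=34
N→(3,3)  cyc=39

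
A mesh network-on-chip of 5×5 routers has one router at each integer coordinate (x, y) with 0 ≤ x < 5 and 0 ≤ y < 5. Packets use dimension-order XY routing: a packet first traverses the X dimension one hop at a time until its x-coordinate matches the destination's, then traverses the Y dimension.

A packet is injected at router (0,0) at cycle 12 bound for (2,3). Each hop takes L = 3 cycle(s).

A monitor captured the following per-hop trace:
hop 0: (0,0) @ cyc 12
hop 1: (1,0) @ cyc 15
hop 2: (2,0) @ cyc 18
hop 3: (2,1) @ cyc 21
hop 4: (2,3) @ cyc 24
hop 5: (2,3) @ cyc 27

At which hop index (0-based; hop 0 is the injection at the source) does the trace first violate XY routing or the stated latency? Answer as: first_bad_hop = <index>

hop 1: step (+1,+0), +3 cyc — ok
hop 2: step (+1,+0), +3 cyc — ok
hop 3: step (+0,+1), +3 cyc — ok
hop 4: step (+0,+2), +3 cyc — BAD: non-unit step

first_bad_hop = 4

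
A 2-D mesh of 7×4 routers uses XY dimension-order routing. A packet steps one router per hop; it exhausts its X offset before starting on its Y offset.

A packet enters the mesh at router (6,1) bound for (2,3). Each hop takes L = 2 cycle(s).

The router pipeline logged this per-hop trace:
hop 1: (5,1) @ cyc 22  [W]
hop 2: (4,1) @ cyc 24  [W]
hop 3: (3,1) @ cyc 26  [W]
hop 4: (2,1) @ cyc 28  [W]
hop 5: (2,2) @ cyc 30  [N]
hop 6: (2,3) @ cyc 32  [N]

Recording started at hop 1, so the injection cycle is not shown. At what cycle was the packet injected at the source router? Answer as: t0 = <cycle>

t0 = 20

cyc[1] = 22 and cyc[k] = t0 + k·L for every k.
So t0 = 22 − 1·2 = 20.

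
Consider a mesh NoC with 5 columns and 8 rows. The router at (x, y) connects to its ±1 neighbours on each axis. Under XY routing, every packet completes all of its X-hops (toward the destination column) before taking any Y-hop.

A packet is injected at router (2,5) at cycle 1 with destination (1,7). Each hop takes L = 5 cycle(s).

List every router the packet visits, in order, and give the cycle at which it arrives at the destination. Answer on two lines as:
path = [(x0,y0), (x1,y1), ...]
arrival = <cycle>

src (2,5)  cyc=1
W→(1,5)  cyc=6
N→(1,6)  cyc=11
N→(1,7)  cyc=16

path = [(2,5), (1,5), (1,6), (1,7)]
arrival = 16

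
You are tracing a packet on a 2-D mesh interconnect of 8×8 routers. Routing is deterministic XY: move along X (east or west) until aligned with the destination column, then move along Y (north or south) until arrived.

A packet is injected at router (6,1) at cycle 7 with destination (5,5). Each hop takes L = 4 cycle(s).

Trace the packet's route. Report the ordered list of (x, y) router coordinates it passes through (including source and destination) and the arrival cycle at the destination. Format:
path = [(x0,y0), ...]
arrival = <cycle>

path = [(6,1), (5,1), (5,2), (5,3), (5,4), (5,5)]
arrival = 27

  0. router=(6,1) cycle=7 (inject)
  1. router=(5,1) cycle=11 dir=W
  2. router=(5,2) cycle=15 dir=N
  3. router=(5,3) cycle=19 dir=N
  4. router=(5,4) cycle=23 dir=N
  5. router=(5,5) cycle=27 dir=N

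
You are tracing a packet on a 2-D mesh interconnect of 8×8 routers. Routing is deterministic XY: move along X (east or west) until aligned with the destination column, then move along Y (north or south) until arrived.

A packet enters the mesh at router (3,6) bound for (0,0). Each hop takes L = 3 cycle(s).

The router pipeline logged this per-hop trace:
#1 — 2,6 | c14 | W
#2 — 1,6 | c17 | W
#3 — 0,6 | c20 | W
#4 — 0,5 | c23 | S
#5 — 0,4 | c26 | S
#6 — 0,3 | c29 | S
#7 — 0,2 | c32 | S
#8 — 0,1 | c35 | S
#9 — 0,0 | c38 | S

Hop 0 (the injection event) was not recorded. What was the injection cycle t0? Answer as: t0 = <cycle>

At hop 1 the cycle is 14; in general cyc_k = t0 + kL.
Subtract one hop: t0 = 14 − 3 = 11.

t0 = 11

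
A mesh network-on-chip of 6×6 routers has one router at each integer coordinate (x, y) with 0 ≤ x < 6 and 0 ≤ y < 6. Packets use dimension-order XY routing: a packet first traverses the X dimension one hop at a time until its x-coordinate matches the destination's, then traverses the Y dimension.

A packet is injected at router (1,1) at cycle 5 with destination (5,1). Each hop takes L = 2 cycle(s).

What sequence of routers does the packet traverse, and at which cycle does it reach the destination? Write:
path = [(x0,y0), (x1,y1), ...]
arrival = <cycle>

#0 — 1,1 | c5
#1 — 2,1 | c7 | E
#2 — 3,1 | c9 | E
#3 — 4,1 | c11 | E
#4 — 5,1 | c13 | E

path = [(1,1), (2,1), (3,1), (4,1), (5,1)]
arrival = 13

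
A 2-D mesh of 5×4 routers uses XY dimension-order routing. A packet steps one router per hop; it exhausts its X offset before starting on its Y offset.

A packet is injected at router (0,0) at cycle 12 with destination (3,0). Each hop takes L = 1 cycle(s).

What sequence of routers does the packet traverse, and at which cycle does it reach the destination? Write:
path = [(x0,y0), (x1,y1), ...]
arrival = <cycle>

path = [(0,0), (1,0), (2,0), (3,0)]
arrival = 15

src (0,0)  cyc=12
E→(1,0)  cyc=13
E→(2,0)  cyc=14
E→(3,0)  cyc=15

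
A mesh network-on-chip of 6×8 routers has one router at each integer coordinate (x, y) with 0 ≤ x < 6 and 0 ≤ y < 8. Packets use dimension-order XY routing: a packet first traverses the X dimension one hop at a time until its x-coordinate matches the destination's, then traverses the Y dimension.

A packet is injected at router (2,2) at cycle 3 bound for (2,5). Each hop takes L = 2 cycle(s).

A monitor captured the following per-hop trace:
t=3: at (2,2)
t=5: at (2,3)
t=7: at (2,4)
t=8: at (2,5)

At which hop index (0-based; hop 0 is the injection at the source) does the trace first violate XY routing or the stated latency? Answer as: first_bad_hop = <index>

first_bad_hop = 3

[1] (+0,+1) / 2c ⇒ ok
[2] (+0,+1) / 2c ⇒ ok
[3] (+0,+1) / 1c ⇒ BAD: Δcyc=1≠L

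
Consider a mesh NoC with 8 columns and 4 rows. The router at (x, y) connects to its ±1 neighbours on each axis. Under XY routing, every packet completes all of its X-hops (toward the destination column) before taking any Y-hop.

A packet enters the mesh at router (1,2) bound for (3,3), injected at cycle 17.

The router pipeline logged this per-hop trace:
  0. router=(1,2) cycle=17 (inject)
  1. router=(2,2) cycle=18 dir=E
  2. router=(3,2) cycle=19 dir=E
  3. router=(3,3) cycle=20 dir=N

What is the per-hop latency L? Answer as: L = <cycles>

L = 1

Δcyc across hop 0→1: 18 − 17 = 1.
One hop costs L cycles, so L = 1.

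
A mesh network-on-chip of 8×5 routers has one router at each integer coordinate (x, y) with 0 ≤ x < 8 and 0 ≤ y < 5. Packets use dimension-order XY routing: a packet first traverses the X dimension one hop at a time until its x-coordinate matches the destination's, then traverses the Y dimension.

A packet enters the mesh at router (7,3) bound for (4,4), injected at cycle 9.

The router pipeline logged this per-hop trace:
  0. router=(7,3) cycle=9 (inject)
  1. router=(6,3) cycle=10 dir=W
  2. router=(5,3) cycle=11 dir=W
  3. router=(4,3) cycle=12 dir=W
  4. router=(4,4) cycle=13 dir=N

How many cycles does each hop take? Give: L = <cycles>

From hop 0 (9) to hop 1 (10): +1 cycles.
Per-hop latency L = Δcyc = 1.

L = 1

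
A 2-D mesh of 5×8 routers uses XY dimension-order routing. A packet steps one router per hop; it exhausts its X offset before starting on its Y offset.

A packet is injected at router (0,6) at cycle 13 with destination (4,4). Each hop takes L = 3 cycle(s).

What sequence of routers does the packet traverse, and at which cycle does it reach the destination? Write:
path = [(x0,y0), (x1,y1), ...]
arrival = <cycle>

path = [(0,6), (1,6), (2,6), (3,6), (4,6), (4,5), (4,4)]
arrival = 31

src (0,6)  cyc=13
E→(1,6)  cyc=16
E→(2,6)  cyc=19
E→(3,6)  cyc=22
E→(4,6)  cyc=25
S→(4,5)  cyc=28
S→(4,4)  cyc=31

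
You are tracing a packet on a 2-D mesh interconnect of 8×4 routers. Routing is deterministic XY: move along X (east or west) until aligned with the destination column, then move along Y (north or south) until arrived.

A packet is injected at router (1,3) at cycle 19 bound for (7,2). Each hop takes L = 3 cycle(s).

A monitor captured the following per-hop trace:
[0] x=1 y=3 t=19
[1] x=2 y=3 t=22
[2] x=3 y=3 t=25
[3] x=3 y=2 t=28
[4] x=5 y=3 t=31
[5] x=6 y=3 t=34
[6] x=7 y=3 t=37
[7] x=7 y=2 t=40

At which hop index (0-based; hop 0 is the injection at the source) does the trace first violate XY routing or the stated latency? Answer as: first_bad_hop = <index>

first_bad_hop = 3

  1: Δx=+1 Δy=+0 Δt=3 [ok]
  2: Δx=+1 Δy=+0 Δt=3 [ok]
  3: Δx=+0 Δy=-1 Δt=3 [BAD: Y-move but x=3≠7]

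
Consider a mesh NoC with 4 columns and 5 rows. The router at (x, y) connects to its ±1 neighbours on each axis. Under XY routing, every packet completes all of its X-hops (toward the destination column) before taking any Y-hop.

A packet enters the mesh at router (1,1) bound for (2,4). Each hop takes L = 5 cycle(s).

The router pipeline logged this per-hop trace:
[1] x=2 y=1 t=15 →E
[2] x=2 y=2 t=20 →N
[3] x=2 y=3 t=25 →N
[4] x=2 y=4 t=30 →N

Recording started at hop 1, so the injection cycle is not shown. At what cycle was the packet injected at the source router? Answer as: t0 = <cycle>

At hop 1 the cycle is 15; in general cyc_k = t0 + kL.
t0 = cyc[1] − L = 15 − 5 = 10.

t0 = 10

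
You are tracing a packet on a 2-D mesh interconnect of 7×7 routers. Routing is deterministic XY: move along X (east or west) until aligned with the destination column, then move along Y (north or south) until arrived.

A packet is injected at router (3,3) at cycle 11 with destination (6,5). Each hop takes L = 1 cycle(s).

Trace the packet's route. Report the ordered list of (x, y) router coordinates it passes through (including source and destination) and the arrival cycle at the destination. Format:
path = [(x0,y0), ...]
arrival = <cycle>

hop 0: (3,3) @ cyc 11
hop 1: (4,3) @ cyc 12  [E]
hop 2: (5,3) @ cyc 13  [E]
hop 3: (6,3) @ cyc 14  [E]
hop 4: (6,4) @ cyc 15  [N]
hop 5: (6,5) @ cyc 16  [N]

path = [(3,3), (4,3), (5,3), (6,3), (6,4), (6,5)]
arrival = 16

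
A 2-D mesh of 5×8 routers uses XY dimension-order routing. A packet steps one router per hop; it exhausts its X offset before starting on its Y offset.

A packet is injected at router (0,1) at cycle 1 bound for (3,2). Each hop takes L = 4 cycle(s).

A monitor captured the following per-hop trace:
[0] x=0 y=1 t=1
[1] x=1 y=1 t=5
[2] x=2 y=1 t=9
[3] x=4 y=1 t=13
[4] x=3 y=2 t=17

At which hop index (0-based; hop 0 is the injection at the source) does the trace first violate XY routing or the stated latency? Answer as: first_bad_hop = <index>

first_bad_hop = 3

hop 1: step (+1,+0), +4 cyc — ok
hop 2: step (+1,+0), +4 cyc — ok
hop 3: step (+2,+0), +4 cyc — BAD: non-unit step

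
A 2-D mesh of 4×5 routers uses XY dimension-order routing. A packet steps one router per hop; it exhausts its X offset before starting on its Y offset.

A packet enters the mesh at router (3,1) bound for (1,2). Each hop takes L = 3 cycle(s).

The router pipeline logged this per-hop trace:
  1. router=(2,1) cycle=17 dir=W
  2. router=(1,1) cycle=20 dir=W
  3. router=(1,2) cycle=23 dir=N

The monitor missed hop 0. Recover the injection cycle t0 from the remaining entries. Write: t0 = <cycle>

t0 = 14

At hop 1 the cycle is 17; in general cyc_k = t0 + kL.
So t0 = 17 − 1·3 = 14.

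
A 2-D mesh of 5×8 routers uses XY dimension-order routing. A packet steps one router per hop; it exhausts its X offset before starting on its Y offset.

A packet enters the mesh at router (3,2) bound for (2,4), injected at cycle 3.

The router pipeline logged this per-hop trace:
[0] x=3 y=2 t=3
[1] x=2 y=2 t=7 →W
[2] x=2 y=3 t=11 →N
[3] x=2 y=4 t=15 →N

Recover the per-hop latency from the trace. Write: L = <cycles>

cyc[1] − cyc[0] = 7 − 3 = 4.
One hop costs L cycles, so L = 4.

L = 4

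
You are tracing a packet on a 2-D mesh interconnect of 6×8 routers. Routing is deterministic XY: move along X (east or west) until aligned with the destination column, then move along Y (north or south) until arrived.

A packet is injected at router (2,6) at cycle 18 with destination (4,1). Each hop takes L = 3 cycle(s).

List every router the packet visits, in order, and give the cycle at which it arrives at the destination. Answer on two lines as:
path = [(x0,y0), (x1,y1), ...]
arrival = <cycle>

src (2,6)  cyc=18
E→(3,6)  cyc=21
E→(4,6)  cyc=24
S→(4,5)  cyc=27
S→(4,4)  cyc=30
S→(4,3)  cyc=33
S→(4,2)  cyc=36
S→(4,1)  cyc=39

path = [(2,6), (3,6), (4,6), (4,5), (4,4), (4,3), (4,2), (4,1)]
arrival = 39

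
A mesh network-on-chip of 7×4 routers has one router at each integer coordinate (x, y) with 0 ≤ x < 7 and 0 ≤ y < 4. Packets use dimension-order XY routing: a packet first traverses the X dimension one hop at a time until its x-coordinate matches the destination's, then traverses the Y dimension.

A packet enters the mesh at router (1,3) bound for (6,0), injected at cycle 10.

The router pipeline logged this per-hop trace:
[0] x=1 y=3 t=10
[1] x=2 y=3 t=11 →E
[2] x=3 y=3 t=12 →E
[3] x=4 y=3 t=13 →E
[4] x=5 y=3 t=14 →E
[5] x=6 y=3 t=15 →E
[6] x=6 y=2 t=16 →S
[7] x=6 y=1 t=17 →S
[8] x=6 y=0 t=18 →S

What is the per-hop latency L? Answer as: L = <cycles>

Δcyc across hop 0→1: 11 − 10 = 1.
That increment is L by definition: L = 1.

L = 1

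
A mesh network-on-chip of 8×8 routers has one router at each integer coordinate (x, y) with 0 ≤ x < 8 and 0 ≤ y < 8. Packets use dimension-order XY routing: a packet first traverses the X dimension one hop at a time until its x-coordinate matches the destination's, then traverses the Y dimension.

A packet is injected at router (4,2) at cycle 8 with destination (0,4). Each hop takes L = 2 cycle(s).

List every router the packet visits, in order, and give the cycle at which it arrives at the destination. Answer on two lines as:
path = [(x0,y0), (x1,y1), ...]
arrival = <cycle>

src (4,2)  cyc=8
W→(3,2)  cyc=10
W→(2,2)  cyc=12
W→(1,2)  cyc=14
W→(0,2)  cyc=16
N→(0,3)  cyc=18
N→(0,4)  cyc=20

path = [(4,2), (3,2), (2,2), (1,2), (0,2), (0,3), (0,4)]
arrival = 20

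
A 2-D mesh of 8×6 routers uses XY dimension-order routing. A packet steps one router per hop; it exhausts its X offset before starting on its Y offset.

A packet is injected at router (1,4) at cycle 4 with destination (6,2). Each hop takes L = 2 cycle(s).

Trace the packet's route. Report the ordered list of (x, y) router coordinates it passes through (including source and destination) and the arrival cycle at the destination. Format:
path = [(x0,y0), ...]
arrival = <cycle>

  0. router=(1,4) cycle=4 (inject)
  1. router=(2,4) cycle=6 dir=E
  2. router=(3,4) cycle=8 dir=E
  3. router=(4,4) cycle=10 dir=E
  4. router=(5,4) cycle=12 dir=E
  5. router=(6,4) cycle=14 dir=E
  6. router=(6,3) cycle=16 dir=S
  7. router=(6,2) cycle=18 dir=S

path = [(1,4), (2,4), (3,4), (4,4), (5,4), (6,4), (6,3), (6,2)]
arrival = 18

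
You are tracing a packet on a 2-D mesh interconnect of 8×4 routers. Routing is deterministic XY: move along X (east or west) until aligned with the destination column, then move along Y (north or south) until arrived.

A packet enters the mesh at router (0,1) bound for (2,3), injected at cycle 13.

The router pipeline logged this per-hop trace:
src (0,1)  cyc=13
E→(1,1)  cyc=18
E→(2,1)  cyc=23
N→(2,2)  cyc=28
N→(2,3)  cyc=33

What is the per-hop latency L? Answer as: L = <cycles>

L = 5

From hop 0 (13) to hop 1 (18): +5 cycles.
Per-hop latency L = Δcyc = 5.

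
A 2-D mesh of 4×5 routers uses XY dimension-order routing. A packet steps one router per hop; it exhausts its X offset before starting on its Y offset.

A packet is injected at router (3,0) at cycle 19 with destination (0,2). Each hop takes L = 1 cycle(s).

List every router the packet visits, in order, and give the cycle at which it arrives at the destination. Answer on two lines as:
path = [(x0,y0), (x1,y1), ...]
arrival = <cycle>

[0] x=3 y=0 t=19
[1] x=2 y=0 t=20 →W
[2] x=1 y=0 t=21 →W
[3] x=0 y=0 t=22 →W
[4] x=0 y=1 t=23 →N
[5] x=0 y=2 t=24 →N

path = [(3,0), (2,0), (1,0), (0,0), (0,1), (0,2)]
arrival = 24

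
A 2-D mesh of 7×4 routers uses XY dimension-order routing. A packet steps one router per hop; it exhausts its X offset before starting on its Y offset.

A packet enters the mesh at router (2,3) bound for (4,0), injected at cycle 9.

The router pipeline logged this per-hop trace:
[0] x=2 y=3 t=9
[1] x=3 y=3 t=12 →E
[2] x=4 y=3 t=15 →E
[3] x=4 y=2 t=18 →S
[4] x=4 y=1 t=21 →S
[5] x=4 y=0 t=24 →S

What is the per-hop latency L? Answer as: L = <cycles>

L = 3

Δcyc across hop 0→1: 12 − 9 = 3.
Each hop adds L, hence L = 3.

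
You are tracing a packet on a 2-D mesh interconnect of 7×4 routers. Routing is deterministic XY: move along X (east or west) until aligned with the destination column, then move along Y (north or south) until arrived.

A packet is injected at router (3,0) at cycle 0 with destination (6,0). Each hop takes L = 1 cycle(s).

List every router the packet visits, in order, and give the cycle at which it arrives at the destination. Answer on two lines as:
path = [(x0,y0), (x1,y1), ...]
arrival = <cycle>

path = [(3,0), (4,0), (5,0), (6,0)]
arrival = 3

t=0: at (3,0)
t=1: at (4,0) after E
t=2: at (5,0) after E
t=3: at (6,0) after E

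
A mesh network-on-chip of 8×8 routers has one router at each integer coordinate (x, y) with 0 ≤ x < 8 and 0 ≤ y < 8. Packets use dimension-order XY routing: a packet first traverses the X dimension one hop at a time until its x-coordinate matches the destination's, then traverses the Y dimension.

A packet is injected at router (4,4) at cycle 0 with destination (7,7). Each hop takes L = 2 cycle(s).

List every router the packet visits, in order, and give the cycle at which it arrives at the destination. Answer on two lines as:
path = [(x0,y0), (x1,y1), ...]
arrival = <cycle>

t=0: at (4,4)
t=2: at (5,4) after E
t=4: at (6,4) after E
t=6: at (7,4) after E
t=8: at (7,5) after N
t=10: at (7,6) after N
t=12: at (7,7) after N

path = [(4,4), (5,4), (6,4), (7,4), (7,5), (7,6), (7,7)]
arrival = 12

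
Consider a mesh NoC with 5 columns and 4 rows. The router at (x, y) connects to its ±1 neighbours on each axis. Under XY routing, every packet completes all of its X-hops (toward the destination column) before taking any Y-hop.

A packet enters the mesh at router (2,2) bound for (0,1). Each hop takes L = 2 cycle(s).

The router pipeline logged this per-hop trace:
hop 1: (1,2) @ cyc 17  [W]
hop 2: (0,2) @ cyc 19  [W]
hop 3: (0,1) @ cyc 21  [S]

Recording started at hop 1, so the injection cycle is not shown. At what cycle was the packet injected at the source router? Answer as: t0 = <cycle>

t0 = 15

Hop 1 reached at cycle 17; hop k is at t0 + k·L.
So t0 = 17 − 1·2 = 15.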